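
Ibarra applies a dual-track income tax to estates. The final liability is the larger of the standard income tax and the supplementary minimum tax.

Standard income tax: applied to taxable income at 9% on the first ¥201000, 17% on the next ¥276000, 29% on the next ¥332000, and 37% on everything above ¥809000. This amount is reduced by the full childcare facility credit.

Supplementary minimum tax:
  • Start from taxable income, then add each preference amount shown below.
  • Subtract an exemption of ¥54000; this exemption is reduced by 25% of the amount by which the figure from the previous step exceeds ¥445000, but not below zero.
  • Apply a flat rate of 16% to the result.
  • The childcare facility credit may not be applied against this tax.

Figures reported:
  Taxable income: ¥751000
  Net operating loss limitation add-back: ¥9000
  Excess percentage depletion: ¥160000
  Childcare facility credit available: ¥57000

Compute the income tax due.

Standard income tax:
  ¥201000 × 9% = ¥18090
  ¥276000 × 17% = ¥46920
  ¥274000 × 29% = ¥79460
  → ¥144470
  Less childcare facility credit ¥57000 → ¥87470

Supplementary minimum tax:
  Adjusted income: ¥751000 + ¥9000 + ¥160000 = ¥920000
  Exemption: 25% × (¥920000 − ¥445000) = ¥118750 ≥ ¥54000, so the exemption is fully phased out
  Base: ¥920000 − ¥0 = ¥920000
  ¥920000 × 16% = ¥147200

¥147200 > ¥87470, so the supplementary minimum tax is the binding amount.

¥147200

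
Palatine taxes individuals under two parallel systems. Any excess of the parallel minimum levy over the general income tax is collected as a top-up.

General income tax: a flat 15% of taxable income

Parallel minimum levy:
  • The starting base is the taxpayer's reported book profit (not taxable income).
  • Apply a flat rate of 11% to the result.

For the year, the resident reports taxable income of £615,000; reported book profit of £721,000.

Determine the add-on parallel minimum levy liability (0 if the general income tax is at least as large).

£0

General income tax:
  £615,000 × 15% = £92,250

Parallel minimum levy:
  Base (reported book profit): £721,000
  £721,000 × 11% = £79,310

£79,310 ≤ £92,250, so no add-on is due.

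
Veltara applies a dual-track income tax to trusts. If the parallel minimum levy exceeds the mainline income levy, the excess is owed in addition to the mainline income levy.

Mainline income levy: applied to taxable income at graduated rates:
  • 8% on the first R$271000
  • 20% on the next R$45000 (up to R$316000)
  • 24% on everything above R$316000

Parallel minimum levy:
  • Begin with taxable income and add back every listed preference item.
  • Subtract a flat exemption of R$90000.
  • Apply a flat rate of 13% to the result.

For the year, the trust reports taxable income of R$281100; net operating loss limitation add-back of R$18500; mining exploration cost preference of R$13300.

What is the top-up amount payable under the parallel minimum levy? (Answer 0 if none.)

R$5277

Mainline income levy:
  R$271000 × 8% = R$21680
  R$10100 × 20% = R$2020
  → R$23700

Parallel minimum levy:
  Adjusted income: R$281100 + R$18500 + R$13300 = R$312900
  Less exemption R$90000 → base R$222900
  R$222900 × 13% = R$28977

Excess of parallel minimum levy over mainline income levy: R$28977 − R$23700 = R$5277.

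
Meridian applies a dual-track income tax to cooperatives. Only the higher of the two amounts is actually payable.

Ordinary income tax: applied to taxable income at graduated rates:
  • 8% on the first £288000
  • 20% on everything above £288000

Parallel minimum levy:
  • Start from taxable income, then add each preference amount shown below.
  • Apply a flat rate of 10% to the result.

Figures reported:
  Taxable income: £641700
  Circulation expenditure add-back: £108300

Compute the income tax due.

£93780

Ordinary income tax:
  £288000 × 8% = £23040
  £353700 × 20% = £70740
  → £93780

Parallel minimum levy:
  Adjusted income: £641700 + £108300 = £750000
  £750000 × 10% = £75000

£93780 > £75000, so the ordinary income tax governs.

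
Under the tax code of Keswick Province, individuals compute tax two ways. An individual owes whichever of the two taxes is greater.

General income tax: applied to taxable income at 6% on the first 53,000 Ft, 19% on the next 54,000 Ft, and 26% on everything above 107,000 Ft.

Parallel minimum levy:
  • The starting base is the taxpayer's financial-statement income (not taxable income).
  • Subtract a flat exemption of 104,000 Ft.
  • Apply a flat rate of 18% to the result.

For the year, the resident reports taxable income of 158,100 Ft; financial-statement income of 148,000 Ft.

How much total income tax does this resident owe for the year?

Parallel minimum levy:
  Base (financial-statement income): 148,000 Ft
  Less exemption 104,000 Ft → base 44,000 Ft
  44,000 Ft × 18% = 7,920 Ft

General income tax:
  53,000 Ft × 6% = 3,180 Ft
  54,000 Ft × 19% = 10,260 Ft
  51,100 Ft × 26% = 13,286 Ft
  → 26,726 Ft

26,726 Ft > 7,920 Ft, so the general income tax governs.

26,726 Ft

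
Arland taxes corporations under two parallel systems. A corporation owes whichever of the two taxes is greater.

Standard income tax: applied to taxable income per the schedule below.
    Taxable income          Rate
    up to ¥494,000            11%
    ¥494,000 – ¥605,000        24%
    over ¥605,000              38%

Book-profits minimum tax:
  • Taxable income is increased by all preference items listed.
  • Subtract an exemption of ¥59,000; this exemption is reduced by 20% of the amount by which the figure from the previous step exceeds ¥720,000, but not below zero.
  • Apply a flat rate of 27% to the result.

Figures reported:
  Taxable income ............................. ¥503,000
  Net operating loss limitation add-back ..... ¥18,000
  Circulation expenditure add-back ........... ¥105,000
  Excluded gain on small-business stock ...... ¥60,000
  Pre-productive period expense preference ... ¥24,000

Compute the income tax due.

¥175,770

Book-profits minimum tax:
  Adjusted income: ¥503,000 + ¥18,000 + ¥105,000 + ¥60,000 + ¥24,000 = ¥710,000
  Exemption: ¥710,000 ≤ ¥720,000, so full ¥59,000 applies
  Base: ¥710,000 − ¥59,000 = ¥651,000
  ¥651,000 × 27% = ¥175,770

Standard income tax:
  ¥494,000 × 11% = ¥54,340
  ¥9,000 × 24% = ¥2,160
  → ¥56,500

¥175,770 > ¥56,500, so the book-profits minimum tax is the binding amount.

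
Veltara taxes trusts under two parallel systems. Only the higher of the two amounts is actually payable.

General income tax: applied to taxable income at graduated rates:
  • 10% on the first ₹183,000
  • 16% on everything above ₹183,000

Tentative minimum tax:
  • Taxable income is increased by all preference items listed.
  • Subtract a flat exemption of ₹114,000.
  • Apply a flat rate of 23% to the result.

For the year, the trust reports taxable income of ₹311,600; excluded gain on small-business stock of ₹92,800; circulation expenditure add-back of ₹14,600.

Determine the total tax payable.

₹70,150

General income tax:
  ₹183,000 × 10% = ₹18,300
  ₹128,600 × 16% = ₹20,576
  → ₹38,876

Tentative minimum tax:
  Adjusted income: ₹311,600 + ₹92,800 + ₹14,600 = ₹419,000
  Less exemption ₹114,000 → base ₹305,000
  ₹305,000 × 23% = ₹70,150

₹70,150 > ₹38,876, so the tentative minimum tax is the binding amount.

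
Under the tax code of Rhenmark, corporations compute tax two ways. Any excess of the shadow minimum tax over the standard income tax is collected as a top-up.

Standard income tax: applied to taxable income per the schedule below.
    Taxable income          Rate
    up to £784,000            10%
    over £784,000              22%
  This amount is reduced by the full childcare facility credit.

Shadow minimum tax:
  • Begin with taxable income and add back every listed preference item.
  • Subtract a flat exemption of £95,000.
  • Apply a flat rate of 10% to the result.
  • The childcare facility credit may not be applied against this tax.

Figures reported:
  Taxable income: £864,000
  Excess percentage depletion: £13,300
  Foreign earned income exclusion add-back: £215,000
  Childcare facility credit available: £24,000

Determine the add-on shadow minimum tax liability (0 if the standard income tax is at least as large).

Shadow minimum tax:
  Adjusted income: £864,000 + £13,300 + £215,000 = £1,092,300
  Less exemption £95,000 → base £997,300
  £997,300 × 10% = £99,730

Standard income tax:
  £784,000 × 10% = £78,400
  £80,000 × 22% = £17,600
  → £96,000
  Less childcare facility credit £24,000 → £72,000

Excess of shadow minimum tax over standard income tax: £99,730 − £72,000 = £27,730.

£27,730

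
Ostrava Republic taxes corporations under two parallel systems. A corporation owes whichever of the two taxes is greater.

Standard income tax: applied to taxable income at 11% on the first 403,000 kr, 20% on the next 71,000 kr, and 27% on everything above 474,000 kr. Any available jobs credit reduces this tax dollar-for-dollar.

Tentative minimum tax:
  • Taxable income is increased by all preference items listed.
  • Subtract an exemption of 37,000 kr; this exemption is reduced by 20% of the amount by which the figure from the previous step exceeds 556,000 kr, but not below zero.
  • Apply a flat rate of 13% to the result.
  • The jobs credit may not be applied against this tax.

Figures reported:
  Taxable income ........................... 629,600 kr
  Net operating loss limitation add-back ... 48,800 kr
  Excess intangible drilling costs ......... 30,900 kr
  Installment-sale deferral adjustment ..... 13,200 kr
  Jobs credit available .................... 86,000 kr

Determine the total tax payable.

Standard income tax:
  403,000 kr × 11% = 44,330 kr
  71,000 kr × 20% = 14,200 kr
  155,600 kr × 27% = 42,012 kr
  → 100,542 kr
  Less jobs credit 86,000 kr → 14,542 kr

Tentative minimum tax:
  Adjusted income: 629,600 kr + 48,800 kr + 30,900 kr + 13,200 kr = 722,500 kr
  Exemption: 37,000 kr − 20% × (722,500 kr − 556,000 kr) = 37,000 kr − 33,300 kr = 3,700 kr
  Base: 722,500 kr − 3,700 kr = 718,800 kr
  718,800 kr × 13% = 93,444 kr

93,444 kr > 14,542 kr, so the tentative minimum tax is the binding amount.

93,444 kr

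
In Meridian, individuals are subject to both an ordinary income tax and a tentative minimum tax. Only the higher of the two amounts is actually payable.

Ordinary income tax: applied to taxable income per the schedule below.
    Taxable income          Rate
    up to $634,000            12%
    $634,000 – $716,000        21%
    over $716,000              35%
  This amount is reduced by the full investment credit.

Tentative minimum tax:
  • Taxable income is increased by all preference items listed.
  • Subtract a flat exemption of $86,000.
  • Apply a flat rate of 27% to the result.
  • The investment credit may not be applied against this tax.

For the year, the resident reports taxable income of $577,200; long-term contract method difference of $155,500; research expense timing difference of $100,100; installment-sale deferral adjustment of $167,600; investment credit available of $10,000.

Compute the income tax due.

Ordinary income tax:
  $577,200 × 12% = $69,264
  Less investment credit $10,000 → $59,264

Tentative minimum tax:
  Adjusted income: $577,200 + $155,500 + $100,100 + $167,600 = $1,000,400
  Less exemption $86,000 → base $914,400
  $914,400 × 27% = $246,888

$246,888 > $59,264, so the tentative minimum tax is the binding amount.

$246,888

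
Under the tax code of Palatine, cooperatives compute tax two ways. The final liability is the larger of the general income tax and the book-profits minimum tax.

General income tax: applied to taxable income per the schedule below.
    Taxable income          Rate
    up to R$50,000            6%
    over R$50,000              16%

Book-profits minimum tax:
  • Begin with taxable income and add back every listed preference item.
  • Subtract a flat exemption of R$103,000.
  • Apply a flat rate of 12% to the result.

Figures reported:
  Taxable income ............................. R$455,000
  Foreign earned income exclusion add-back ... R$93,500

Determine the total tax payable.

R$67,800

Book-profits minimum tax:
  Adjusted income: R$455,000 + R$93,500 = R$548,500
  Less exemption R$103,000 → base R$445,500
  R$445,500 × 12% = R$53,460

General income tax:
  R$50,000 × 6% = R$3,000
  R$405,000 × 16% = R$64,800
  → R$67,800

R$67,800 > R$53,460, so the general income tax governs.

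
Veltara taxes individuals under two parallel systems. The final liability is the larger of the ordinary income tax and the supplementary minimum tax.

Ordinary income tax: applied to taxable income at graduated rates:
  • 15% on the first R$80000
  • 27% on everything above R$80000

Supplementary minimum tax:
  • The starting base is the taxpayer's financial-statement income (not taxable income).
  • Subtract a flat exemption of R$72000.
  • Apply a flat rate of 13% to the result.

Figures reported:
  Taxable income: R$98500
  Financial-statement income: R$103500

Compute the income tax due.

R$16995

Supplementary minimum tax:
  Base (financial-statement income): R$103500
  Less exemption R$72000 → base R$31500
  R$31500 × 13% = R$4095

Ordinary income tax:
  R$80000 × 15% = R$12000
  R$18500 × 27% = R$4995
  → R$16995

R$16995 > R$4095, so the ordinary income tax governs.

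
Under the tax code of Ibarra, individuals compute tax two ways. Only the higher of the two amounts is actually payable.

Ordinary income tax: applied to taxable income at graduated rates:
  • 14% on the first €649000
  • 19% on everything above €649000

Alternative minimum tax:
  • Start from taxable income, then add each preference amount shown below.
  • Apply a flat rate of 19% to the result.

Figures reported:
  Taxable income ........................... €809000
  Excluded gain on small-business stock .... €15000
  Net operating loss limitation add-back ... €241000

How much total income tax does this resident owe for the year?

€202350

Ordinary income tax:
  €649000 × 14% = €90860
  €160000 × 19% = €30400
  → €121260

Alternative minimum tax:
  Adjusted income: €809000 + €15000 + €241000 = €1065000
  €1065000 × 19% = €202350

€202350 > €121260, so the alternative minimum tax is the binding amount.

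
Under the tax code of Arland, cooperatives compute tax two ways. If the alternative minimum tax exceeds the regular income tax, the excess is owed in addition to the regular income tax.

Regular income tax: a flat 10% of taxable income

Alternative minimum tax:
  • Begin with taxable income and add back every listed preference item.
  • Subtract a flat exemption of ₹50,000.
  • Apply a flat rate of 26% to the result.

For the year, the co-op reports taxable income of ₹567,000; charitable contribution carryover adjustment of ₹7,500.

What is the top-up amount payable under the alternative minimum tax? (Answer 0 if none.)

Alternative minimum tax:
  Adjusted income: ₹567,000 + ₹7,500 = ₹574,500
  Less exemption ₹50,000 → base ₹524,500
  ₹524,500 × 26% = ₹136,370

Regular income tax:
  ₹567,000 × 10% = ₹56,700

Excess of alternative minimum tax over regular income tax: ₹136,370 − ₹56,700 = ₹79,670.

₹79,670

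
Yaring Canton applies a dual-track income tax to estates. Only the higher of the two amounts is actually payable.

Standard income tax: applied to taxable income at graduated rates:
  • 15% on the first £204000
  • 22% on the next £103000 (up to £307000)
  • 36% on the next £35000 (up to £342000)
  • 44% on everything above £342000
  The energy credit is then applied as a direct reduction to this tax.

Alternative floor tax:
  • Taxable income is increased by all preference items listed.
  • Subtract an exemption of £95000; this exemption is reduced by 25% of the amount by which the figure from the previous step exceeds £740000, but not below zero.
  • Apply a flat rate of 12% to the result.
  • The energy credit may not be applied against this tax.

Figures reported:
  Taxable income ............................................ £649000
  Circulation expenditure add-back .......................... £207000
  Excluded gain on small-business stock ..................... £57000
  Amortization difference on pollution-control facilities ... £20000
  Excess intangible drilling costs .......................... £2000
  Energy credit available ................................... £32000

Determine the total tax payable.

£168940

Alternative floor tax:
  Adjusted income: £649000 + £207000 + £57000 + £20000 + £2000 = £935000
  Exemption: £95000 − 25% × (£935000 − £740000) = £95000 − £48750 = £46250
  Base: £935000 − £46250 = £888750
  £888750 × 12% = £106650

Standard income tax:
  £204000 × 15% = £30600
  £103000 × 22% = £22660
  £35000 × 36% = £12600
  £307000 × 44% = £135080
  → £200940
  Less energy credit £32000 → £168940

£168940 > £106650, so the standard income tax governs.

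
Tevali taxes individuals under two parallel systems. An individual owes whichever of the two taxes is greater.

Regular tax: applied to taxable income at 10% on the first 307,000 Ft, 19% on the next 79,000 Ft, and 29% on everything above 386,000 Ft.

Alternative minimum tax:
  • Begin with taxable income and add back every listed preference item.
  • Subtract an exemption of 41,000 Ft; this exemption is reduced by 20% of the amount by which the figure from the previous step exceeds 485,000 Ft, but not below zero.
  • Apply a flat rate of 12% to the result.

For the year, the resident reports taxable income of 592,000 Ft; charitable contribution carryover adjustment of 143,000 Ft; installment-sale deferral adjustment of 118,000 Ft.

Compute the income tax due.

Alternative minimum tax:
  Adjusted income: 592,000 Ft + 143,000 Ft + 118,000 Ft = 853,000 Ft
  Exemption: 20% × (853,000 Ft − 485,000 Ft) = 73,600 Ft ≥ 41,000 Ft, so the exemption is fully phased out
  Base: 853,000 Ft − 0 Ft = 853,000 Ft
  853,000 Ft × 12% = 102,360 Ft

Regular tax:
  307,000 Ft × 10% = 30,700 Ft
  79,000 Ft × 19% = 15,010 Ft
  206,000 Ft × 29% = 59,740 Ft
  → 105,450 Ft

105,450 Ft > 102,360 Ft, so the regular tax governs.

105,450 Ft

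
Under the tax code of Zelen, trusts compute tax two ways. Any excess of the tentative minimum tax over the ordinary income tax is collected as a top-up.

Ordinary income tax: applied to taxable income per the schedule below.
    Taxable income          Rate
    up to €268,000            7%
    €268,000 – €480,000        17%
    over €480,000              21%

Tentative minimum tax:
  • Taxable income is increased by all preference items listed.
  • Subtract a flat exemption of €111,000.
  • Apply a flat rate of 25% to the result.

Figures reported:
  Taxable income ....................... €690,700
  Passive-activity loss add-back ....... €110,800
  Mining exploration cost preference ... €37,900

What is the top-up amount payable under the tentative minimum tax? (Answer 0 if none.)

Tentative minimum tax:
  Adjusted income: €690,700 + €110,800 + €37,900 = €839,400
  Less exemption €111,000 → base €728,400
  €728,400 × 25% = €182,100

Ordinary income tax:
  €268,000 × 7% = €18,760
  €212,000 × 17% = €36,040
  €210,700 × 21% = €44,247
  → €99,047

Excess of tentative minimum tax over ordinary income tax: €182,100 − €99,047 = €83,053.

€83,053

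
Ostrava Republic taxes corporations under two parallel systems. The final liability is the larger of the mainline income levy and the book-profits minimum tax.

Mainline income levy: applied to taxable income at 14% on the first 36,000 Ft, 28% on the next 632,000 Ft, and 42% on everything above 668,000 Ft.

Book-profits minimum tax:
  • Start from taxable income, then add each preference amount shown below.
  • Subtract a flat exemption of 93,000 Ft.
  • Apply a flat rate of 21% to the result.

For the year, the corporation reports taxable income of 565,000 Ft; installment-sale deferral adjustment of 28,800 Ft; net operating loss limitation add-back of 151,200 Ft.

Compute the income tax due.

153,160 Ft

Mainline income levy:
  36,000 Ft × 14% = 5,040 Ft
  529,000 Ft × 28% = 148,120 Ft
  → 153,160 Ft

Book-profits minimum tax:
  Adjusted income: 565,000 Ft + 28,800 Ft + 151,200 Ft = 745,000 Ft
  Less exemption 93,000 Ft → base 652,000 Ft
  652,000 Ft × 21% = 136,920 Ft

153,160 Ft > 136,920 Ft, so the mainline income levy governs.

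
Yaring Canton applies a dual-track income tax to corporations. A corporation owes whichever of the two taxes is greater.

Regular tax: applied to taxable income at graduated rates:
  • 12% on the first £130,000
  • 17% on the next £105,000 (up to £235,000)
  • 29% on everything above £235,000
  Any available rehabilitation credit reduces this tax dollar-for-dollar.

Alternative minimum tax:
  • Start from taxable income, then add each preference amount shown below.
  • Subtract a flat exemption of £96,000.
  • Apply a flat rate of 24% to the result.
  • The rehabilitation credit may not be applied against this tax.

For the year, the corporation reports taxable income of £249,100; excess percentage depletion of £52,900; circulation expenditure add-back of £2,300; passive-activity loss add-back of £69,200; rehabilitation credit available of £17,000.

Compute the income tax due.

Regular tax:
  £130,000 × 12% = £15,600
  £105,000 × 17% = £17,850
  £14,100 × 29% = £4,089
  → £37,539
  Less rehabilitation credit £17,000 → £20,539

Alternative minimum tax:
  Adjusted income: £249,100 + £52,900 + £2,300 + £69,200 = £373,500
  Less exemption £96,000 → base £277,500
  £277,500 × 24% = £66,600

£66,600 > £20,539, so the alternative minimum tax is the binding amount.

£66,600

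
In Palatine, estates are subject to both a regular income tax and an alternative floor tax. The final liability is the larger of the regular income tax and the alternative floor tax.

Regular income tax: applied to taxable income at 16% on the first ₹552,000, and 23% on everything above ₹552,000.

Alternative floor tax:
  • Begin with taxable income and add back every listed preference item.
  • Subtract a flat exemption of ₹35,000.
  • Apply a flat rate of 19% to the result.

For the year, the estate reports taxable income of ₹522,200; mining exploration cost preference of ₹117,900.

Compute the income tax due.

₹114,969

Regular income tax:
  ₹522,200 × 16% = ₹83,552

Alternative floor tax:
  Adjusted income: ₹522,200 + ₹117,900 = ₹640,100
  Less exemption ₹35,000 → base ₹605,100
  ₹605,100 × 19% = ₹114,969

₹114,969 > ₹83,552, so the alternative floor tax is the binding amount.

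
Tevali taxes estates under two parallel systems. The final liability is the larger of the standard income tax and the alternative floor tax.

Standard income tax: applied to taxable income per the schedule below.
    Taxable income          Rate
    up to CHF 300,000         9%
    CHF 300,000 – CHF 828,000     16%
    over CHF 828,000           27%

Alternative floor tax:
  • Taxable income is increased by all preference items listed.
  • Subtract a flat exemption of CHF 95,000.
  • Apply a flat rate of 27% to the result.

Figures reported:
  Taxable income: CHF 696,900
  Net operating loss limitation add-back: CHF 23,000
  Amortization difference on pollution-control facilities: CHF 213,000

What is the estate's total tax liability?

Standard income tax:
  CHF 300,000 × 9% = CHF 27,000
  CHF 396,900 × 16% = CHF 63,504
  → CHF 90,504

Alternative floor tax:
  Adjusted income: CHF 696,900 + CHF 23,000 + CHF 213,000 = CHF 932,900
  Less exemption CHF 95,000 → base CHF 837,900
  CHF 837,900 × 27% = CHF 226,233

CHF 226,233 > CHF 90,504, so the alternative floor tax is the binding amount.

CHF 226,233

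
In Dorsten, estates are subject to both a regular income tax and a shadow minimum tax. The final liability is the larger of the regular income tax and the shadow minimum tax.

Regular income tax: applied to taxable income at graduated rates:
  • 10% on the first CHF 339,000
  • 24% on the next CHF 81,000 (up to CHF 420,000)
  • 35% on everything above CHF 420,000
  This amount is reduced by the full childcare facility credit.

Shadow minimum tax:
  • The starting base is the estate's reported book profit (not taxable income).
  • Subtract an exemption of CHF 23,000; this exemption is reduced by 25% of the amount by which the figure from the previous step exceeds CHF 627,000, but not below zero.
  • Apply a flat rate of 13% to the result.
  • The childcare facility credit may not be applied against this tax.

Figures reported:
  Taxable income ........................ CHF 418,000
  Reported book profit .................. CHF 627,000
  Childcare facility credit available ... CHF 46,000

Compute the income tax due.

CHF 78,520

Shadow minimum tax:
  Base (reported book profit): CHF 627,000
  Exemption: CHF 627,000 ≤ CHF 627,000, so full CHF 23,000 applies
  Base: CHF 627,000 − CHF 23,000 = CHF 604,000
  CHF 604,000 × 13% = CHF 78,520

Regular income tax:
  CHF 339,000 × 10% = CHF 33,900
  CHF 79,000 × 24% = CHF 18,960
  → CHF 52,860
  Less childcare facility credit CHF 46,000 → CHF 6,860

CHF 78,520 > CHF 6,860, so the shadow minimum tax is the binding amount.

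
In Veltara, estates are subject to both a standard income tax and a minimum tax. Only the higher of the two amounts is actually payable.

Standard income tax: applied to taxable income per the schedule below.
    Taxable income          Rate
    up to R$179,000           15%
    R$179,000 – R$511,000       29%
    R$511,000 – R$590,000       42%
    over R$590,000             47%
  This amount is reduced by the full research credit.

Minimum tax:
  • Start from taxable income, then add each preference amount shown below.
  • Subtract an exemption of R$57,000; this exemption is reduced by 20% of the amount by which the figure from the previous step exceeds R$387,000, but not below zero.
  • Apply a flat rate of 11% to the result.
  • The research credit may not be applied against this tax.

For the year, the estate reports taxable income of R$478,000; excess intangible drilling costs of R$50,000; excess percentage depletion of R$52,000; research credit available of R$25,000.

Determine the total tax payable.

Standard income tax:
  R$179,000 × 15% = R$26,850
  R$299,000 × 29% = R$86,710
  → R$113,560
  Less research credit R$25,000 → R$88,560

Minimum tax:
  Adjusted income: R$478,000 + R$50,000 + R$52,000 = R$580,000
  Exemption: R$57,000 − 20% × (R$580,000 − R$387,000) = R$57,000 − R$38,600 = R$18,400
  Base: R$580,000 − R$18,400 = R$561,600
  R$561,600 × 11% = R$61,776

R$88,560 > R$61,776, so the standard income tax governs.

R$88,560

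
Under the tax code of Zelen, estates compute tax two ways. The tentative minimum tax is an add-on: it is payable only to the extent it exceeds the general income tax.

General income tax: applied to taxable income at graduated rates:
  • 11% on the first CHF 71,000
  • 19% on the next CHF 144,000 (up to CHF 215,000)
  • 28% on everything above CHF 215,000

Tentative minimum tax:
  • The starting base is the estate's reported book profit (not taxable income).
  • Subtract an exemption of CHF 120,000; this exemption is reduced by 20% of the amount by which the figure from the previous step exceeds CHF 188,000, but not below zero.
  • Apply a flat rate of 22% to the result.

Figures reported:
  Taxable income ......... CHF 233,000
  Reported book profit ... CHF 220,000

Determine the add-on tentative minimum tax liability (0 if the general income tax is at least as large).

CHF 0

General income tax:
  CHF 71,000 × 11% = CHF 7,810
  CHF 144,000 × 19% = CHF 27,360
  CHF 18,000 × 28% = CHF 5,040
  → CHF 40,210

Tentative minimum tax:
  Base (reported book profit): CHF 220,000
  Exemption: CHF 120,000 − 20% × (CHF 220,000 − CHF 188,000) = CHF 120,000 − CHF 6,400 = CHF 113,600
  Base: CHF 220,000 − CHF 113,600 = CHF 106,400
  CHF 106,400 × 22% = CHF 23,408

CHF 23,408 ≤ CHF 40,210, so no add-on is due.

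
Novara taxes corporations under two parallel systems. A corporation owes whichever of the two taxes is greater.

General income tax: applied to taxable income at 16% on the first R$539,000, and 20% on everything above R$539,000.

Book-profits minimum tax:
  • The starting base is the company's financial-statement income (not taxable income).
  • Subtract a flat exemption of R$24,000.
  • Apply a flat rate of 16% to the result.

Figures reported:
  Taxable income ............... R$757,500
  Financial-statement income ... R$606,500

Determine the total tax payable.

R$129,940

Book-profits minimum tax:
  Base (financial-statement income): R$606,500
  Less exemption R$24,000 → base R$582,500
  R$582,500 × 16% = R$93,200

General income tax:
  R$539,000 × 16% = R$86,240
  R$218,500 × 20% = R$43,700
  → R$129,940

R$129,940 > R$93,200, so the general income tax governs.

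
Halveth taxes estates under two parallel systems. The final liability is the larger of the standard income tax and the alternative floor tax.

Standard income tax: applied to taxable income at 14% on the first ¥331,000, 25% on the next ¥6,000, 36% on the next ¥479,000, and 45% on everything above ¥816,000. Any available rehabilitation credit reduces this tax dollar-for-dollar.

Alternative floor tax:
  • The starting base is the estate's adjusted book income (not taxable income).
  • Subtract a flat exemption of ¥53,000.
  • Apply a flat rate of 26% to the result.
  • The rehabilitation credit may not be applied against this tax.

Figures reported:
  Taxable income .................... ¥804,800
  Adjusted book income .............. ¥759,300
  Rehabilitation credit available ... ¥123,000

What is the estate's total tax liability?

¥183,638

Standard income tax:
  ¥331,000 × 14% = ¥46,340
  ¥6,000 × 25% = ¥1,500
  ¥467,800 × 36% = ¥168,408
  → ¥216,248
  Less rehabilitation credit ¥123,000 → ¥93,248

Alternative floor tax:
  Base (adjusted book income): ¥759,300
  Less exemption ¥53,000 → base ¥706,300
  ¥706,300 × 26% = ¥183,638

¥183,638 > ¥93,248, so the alternative floor tax is the binding amount.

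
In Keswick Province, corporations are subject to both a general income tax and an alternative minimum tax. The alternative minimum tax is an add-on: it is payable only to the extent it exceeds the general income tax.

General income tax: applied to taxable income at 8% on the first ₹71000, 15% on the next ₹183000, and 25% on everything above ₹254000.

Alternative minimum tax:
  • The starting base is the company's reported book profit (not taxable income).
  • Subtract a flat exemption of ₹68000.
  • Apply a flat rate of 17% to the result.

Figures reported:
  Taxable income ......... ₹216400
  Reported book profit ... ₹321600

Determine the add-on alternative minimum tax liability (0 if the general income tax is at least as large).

₹15622

General income tax:
  ₹71000 × 8% = ₹5680
  ₹145400 × 15% = ₹21810
  → ₹27490

Alternative minimum tax:
  Base (reported book profit): ₹321600
  Less exemption ₹68000 → base ₹253600
  ₹253600 × 17% = ₹43112

Excess of alternative minimum tax over general income tax: ₹43112 − ₹27490 = ₹15622.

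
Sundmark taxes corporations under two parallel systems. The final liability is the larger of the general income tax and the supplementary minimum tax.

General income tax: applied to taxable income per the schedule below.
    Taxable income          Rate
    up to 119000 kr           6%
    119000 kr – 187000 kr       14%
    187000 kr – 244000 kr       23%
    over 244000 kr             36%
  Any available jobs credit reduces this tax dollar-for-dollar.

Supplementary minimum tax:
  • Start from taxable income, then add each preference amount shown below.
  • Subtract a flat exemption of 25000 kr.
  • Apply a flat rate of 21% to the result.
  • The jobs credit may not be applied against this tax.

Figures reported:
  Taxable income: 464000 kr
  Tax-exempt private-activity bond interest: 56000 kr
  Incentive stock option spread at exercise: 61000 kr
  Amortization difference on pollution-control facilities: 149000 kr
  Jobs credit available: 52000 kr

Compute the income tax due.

Supplementary minimum tax:
  Adjusted income: 464000 kr + 56000 kr + 61000 kr + 149000 kr = 730000 kr
  Less exemption 25000 kr → base 705000 kr
  705000 kr × 21% = 148050 kr

General income tax:
  119000 kr × 6% = 7140 kr
  68000 kr × 14% = 9520 kr
  57000 kr × 23% = 13110 kr
  220000 kr × 36% = 79200 kr
  → 108970 kr
  Less jobs credit 52000 kr → 56970 kr

148050 kr > 56970 kr, so the supplementary minimum tax is the binding amount.

148050 kr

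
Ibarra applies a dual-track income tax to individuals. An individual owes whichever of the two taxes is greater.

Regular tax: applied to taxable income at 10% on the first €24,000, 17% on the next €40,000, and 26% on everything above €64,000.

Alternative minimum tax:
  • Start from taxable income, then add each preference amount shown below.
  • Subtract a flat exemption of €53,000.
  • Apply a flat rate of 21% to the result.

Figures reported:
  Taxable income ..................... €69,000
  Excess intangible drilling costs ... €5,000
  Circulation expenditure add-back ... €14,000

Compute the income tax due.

Regular tax:
  €24,000 × 10% = €2,400
  €40,000 × 17% = €6,800
  €5,000 × 26% = €1,300
  → €10,500

Alternative minimum tax:
  Adjusted income: €69,000 + €5,000 + €14,000 = €88,000
  Less exemption €53,000 → base €35,000
  €35,000 × 21% = €7,350

€10,500 > €7,350, so the regular tax governs.

€10,500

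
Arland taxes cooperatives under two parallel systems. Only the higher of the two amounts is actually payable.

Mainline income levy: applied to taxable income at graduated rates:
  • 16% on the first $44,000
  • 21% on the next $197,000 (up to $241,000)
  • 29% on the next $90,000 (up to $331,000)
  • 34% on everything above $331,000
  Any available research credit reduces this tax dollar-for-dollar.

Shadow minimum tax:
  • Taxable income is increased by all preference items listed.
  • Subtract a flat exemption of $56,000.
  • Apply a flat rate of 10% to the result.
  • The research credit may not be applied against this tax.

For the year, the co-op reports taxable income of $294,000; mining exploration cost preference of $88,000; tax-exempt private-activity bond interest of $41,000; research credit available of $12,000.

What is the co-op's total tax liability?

$51,780

Mainline income levy:
  $44,000 × 16% = $7,040
  $197,000 × 21% = $41,370
  $53,000 × 29% = $15,370
  → $63,780
  Less research credit $12,000 → $51,780

Shadow minimum tax:
  Adjusted income: $294,000 + $88,000 + $41,000 = $423,000
  Less exemption $56,000 → base $367,000
  $367,000 × 10% = $36,700

$51,780 > $36,700, so the mainline income levy governs.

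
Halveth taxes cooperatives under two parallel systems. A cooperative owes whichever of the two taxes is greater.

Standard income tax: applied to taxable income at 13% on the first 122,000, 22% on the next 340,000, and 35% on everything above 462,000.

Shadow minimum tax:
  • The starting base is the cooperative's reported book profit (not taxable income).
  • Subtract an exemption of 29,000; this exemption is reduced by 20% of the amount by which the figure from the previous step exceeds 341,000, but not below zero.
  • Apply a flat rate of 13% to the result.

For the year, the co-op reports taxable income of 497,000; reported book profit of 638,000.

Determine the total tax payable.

Standard income tax:
  122,000 × 13% = 15,860
  340,000 × 22% = 74,800
  35,000 × 35% = 12,250
  → 102,910

Shadow minimum tax:
  Base (reported book profit): 638,000
  Exemption: 20% × (638,000 − 341,000) = 59,400 ≥ 29,000, so the exemption is fully phased out
  Base: 638,000 − 0 = 638,000
  638,000 × 13% = 82,940

102,910 > 82,940, so the standard income tax governs.

102,910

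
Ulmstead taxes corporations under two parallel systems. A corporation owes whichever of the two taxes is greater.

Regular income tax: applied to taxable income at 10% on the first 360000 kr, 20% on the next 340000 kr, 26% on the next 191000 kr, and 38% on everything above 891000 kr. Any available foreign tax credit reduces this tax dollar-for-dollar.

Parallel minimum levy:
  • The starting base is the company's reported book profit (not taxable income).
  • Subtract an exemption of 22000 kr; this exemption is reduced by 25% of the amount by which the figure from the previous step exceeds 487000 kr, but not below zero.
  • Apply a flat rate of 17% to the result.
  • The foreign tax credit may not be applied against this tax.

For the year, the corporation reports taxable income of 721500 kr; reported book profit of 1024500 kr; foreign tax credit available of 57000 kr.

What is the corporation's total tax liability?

174165 kr

Regular income tax:
  360000 kr × 10% = 36000 kr
  340000 kr × 20% = 68000 kr
  21500 kr × 26% = 5590 kr
  → 109590 kr
  Less foreign tax credit 57000 kr → 52590 kr

Parallel minimum levy:
  Base (reported book profit): 1024500 kr
  Exemption: 25% × (1024500 kr − 487000 kr) = 134375 kr ≥ 22000 kr, so the exemption is fully phased out
  Base: 1024500 kr − 0 kr = 1024500 kr
  1024500 kr × 17% = 174165 kr

174165 kr > 52590 kr, so the parallel minimum levy is the binding amount.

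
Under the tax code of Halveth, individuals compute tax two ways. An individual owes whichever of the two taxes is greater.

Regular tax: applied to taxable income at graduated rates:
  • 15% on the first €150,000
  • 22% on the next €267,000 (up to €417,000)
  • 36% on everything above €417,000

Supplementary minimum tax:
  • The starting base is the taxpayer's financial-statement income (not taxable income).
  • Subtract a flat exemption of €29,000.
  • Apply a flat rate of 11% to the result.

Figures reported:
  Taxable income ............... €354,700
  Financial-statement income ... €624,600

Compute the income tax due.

€67,534

Supplementary minimum tax:
  Base (financial-statement income): €624,600
  Less exemption €29,000 → base €595,600
  €595,600 × 11% = €65,516

Regular tax:
  €150,000 × 15% = €22,500
  €204,700 × 22% = €45,034
  → €67,534

€67,534 > €65,516, so the regular tax governs.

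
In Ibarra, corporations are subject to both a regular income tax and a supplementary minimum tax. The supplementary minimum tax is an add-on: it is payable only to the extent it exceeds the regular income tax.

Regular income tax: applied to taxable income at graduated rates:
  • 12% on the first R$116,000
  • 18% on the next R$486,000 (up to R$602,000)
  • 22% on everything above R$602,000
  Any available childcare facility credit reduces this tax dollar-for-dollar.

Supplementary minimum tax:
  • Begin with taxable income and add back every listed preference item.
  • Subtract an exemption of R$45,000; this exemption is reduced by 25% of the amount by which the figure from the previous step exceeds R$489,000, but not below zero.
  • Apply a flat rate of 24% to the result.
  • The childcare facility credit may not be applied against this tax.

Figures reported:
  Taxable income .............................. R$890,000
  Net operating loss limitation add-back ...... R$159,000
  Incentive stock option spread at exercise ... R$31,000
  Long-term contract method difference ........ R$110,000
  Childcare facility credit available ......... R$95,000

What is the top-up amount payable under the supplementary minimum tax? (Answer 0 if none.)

R$215,840

Regular income tax:
  R$116,000 × 12% = R$13,920
  R$486,000 × 18% = R$87,480
  R$288,000 × 22% = R$63,360
  → R$164,760
  Less childcare facility credit R$95,000 → R$69,760

Supplementary minimum tax:
  Adjusted income: R$890,000 + R$159,000 + R$31,000 + R$110,000 = R$1,190,000
  Exemption: 25% × (R$1,190,000 − R$489,000) = R$175,250 ≥ R$45,000, so the exemption is fully phased out
  Base: R$1,190,000 − R$0 = R$1,190,000
  R$1,190,000 × 24% = R$285,600

Excess of supplementary minimum tax over regular income tax: R$285,600 − R$69,760 = R$215,840.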